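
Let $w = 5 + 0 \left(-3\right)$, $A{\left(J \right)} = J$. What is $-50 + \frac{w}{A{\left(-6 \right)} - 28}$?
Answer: $- \frac{1705}{34} \approx -50.147$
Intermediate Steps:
$w = 5$ ($w = 5 + 0 = 5$)
$-50 + \frac{w}{A{\left(-6 \right)} - 28} = -50 + \frac{5}{-6 - 28} = -50 + \frac{5}{-34} = -50 + 5 \left(- \frac{1}{34}\right) = -50 - \frac{5}{34} = - \frac{1705}{34}$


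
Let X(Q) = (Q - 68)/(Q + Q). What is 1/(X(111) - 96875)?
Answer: -222/21506207 ≈ -1.0323e-5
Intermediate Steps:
X(Q) = (-68 + Q)/(2*Q) (X(Q) = (-68 + Q)/((2*Q)) = (-68 + Q)*(1/(2*Q)) = (-68 + Q)/(2*Q))
1/(X(111) - 96875) = 1/((½)*(-68 + 111)/111 - 96875) = 1/((½)*(1/111)*43 - 96875) = 1/(43/222 - 96875) = 1/(-21506207/222) = -222/21506207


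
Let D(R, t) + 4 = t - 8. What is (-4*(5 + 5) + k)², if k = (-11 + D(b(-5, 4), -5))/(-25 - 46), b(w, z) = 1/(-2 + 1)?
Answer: 7907344/5041 ≈ 1568.6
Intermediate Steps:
b(w, z) = -1 (b(w, z) = 1/(-1) = -1)
D(R, t) = -12 + t (D(R, t) = -4 + (t - 8) = -4 + (-8 + t) = -12 + t)
k = 28/71 (k = (-11 + (-12 - 5))/(-25 - 46) = (-11 - 17)/(-71) = -28*(-1/71) = 28/71 ≈ 0.39437)
(-4*(5 + 5) + k)² = (-4*(5 + 5) + 28/71)² = (-4*10 + 28/71)² = (-40 + 28/71)² = (-2812/71)² = 7907344/5041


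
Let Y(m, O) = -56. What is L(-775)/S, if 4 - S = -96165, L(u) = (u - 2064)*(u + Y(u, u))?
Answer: 138777/5657 ≈ 24.532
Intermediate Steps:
L(u) = (-2064 + u)*(-56 + u) (L(u) = (u - 2064)*(u - 56) = (-2064 + u)*(-56 + u))
S = 96169 (S = 4 - 1*(-96165) = 4 + 96165 = 96169)
L(-775)/S = (115584 + (-775)**2 - 2120*(-775))/96169 = (115584 + 600625 + 1643000)*(1/96169) = 2359209*(1/96169) = 138777/5657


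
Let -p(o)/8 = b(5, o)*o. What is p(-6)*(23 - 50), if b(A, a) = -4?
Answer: 5184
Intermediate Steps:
p(o) = 32*o (p(o) = -(-32)*o = 32*o)
p(-6)*(23 - 50) = (32*(-6))*(23 - 50) = -192*(-27) = 5184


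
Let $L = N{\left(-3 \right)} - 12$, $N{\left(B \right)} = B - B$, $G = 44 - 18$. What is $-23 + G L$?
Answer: $-335$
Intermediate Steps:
$G = 26$
$N{\left(B \right)} = 0$
$L = -12$ ($L = 0 - 12 = -12$)
$-23 + G L = -23 + 26 \left(-12\right) = -23 - 312 = -335$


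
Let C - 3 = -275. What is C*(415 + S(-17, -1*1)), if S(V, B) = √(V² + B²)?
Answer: -112880 - 272*√290 ≈ -1.1751e+5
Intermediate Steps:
C = -272 (C = 3 - 275 = -272)
S(V, B) = √(B² + V²)
C*(415 + S(-17, -1*1)) = -272*(415 + √((-1*1)² + (-17)²)) = -272*(415 + √((-1)² + 289)) = -272*(415 + √(1 + 289)) = -272*(415 + √290) = -112880 - 272*√290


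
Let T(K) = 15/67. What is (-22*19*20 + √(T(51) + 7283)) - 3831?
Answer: -12191 + 2*√8173598/67 ≈ -12106.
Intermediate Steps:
T(K) = 15/67 (T(K) = 15*(1/67) = 15/67)
(-22*19*20 + √(T(51) + 7283)) - 3831 = (-22*19*20 + √(15/67 + 7283)) - 3831 = (-418*20 + √(487976/67)) - 3831 = (-8360 + 2*√8173598/67) - 3831 = -12191 + 2*√8173598/67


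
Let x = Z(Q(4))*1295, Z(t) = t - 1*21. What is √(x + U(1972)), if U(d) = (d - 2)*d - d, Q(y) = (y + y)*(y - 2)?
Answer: √3876393 ≈ 1968.9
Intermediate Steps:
Q(y) = 2*y*(-2 + y) (Q(y) = (2*y)*(-2 + y) = 2*y*(-2 + y))
U(d) = -d + d*(-2 + d) (U(d) = (-2 + d)*d - d = d*(-2 + d) - d = -d + d*(-2 + d))
Z(t) = -21 + t (Z(t) = t - 21 = -21 + t)
x = -6475 (x = (-21 + 2*4*(-2 + 4))*1295 = (-21 + 2*4*2)*1295 = (-21 + 16)*1295 = -5*1295 = -6475)
√(x + U(1972)) = √(-6475 + 1972*(-3 + 1972)) = √(-6475 + 1972*1969) = √(-6475 + 3882868) = √3876393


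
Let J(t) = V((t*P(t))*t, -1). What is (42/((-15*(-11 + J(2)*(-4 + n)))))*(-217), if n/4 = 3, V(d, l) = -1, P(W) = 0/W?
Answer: -3038/95 ≈ -31.979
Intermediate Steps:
P(W) = 0
n = 12 (n = 4*3 = 12)
J(t) = -1
(42/((-15*(-11 + J(2)*(-4 + n)))))*(-217) = (42/((-15*(-11 - (-4 + 12)))))*(-217) = (42/((-15*(-11 - 1*8))))*(-217) = (42/((-15*(-11 - 8))))*(-217) = (42/((-15*(-19))))*(-217) = (42/285)*(-217) = (42*(1/285))*(-217) = (14/95)*(-217) = -3038/95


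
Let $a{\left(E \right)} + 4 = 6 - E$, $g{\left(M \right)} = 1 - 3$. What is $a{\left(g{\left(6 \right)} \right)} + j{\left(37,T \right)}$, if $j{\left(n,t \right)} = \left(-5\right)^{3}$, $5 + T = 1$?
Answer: $-121$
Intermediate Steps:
$T = -4$ ($T = -5 + 1 = -4$)
$j{\left(n,t \right)} = -125$
$g{\left(M \right)} = -2$
$a{\left(E \right)} = 2 - E$ ($a{\left(E \right)} = -4 - \left(-6 + E\right) = 2 - E$)
$a{\left(g{\left(6 \right)} \right)} + j{\left(37,T \right)} = \left(2 - -2\right) - 125 = \left(2 + 2\right) - 125 = 4 - 125 = -121$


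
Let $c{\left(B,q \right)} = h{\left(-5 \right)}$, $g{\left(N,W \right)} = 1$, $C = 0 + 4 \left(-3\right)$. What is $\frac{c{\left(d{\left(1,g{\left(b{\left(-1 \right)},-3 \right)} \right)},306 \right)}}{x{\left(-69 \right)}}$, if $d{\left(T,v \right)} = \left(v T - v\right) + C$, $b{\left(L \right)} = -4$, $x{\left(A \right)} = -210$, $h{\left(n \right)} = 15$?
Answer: $- \frac{1}{14} \approx -0.071429$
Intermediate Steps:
$C = -12$ ($C = 0 - 12 = -12$)
$d{\left(T,v \right)} = -12 - v + T v$ ($d{\left(T,v \right)} = \left(v T - v\right) - 12 = \left(T v - v\right) - 12 = \left(- v + T v\right) - 12 = -12 - v + T v$)
$c{\left(B,q \right)} = 15$
$\frac{c{\left(d{\left(1,g{\left(b{\left(-1 \right)},-3 \right)} \right)},306 \right)}}{x{\left(-69 \right)}} = \frac{15}{-210} = 15 \left(- \frac{1}{210}\right) = - \frac{1}{14}$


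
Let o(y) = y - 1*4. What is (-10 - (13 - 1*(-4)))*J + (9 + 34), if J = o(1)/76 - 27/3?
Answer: 21817/76 ≈ 287.07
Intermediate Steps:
o(y) = -4 + y (o(y) = y - 4 = -4 + y)
J = -687/76 (J = (-4 + 1)/76 - 27/3 = -3*1/76 - 27*⅓ = -3/76 - 9 = -687/76 ≈ -9.0395)
(-10 - (13 - 1*(-4)))*J + (9 + 34) = (-10 - (13 - 1*(-4)))*(-687/76) + (9 + 34) = (-10 - (13 + 4))*(-687/76) + 43 = (-10 - 1*17)*(-687/76) + 43 = (-10 - 17)*(-687/76) + 43 = -27*(-687/76) + 43 = 18549/76 + 43 = 21817/76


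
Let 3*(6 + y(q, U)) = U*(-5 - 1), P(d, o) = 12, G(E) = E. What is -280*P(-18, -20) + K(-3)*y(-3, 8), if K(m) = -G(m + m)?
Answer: -3492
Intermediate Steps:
K(m) = -2*m (K(m) = -(m + m) = -2*m)
y(q, U) = -6 - 2*U (y(q, U) = -6 + (U*(-5 - 1))/3 = -6 + (U*(-6))/3 = -6 + (-6*U)/3 = -6 - 2*U)
-280*P(-18, -20) + K(-3)*y(-3, 8) = -280*12 + (-2*(-3))*(-6 - 2*8) = -3360 + 6*(-6 - 16) = -3360 + 6*(-22) = -3360 - 132 = -3492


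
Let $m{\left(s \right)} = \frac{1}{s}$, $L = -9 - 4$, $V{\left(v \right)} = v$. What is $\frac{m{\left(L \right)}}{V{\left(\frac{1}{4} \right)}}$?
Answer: $- \frac{4}{13} \approx -0.30769$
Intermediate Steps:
$L = -13$ ($L = -9 - 4 = -13$)
$\frac{m{\left(L \right)}}{V{\left(\frac{1}{4} \right)}} = \frac{1}{\left(-13\right) \frac{1}{4}} = - \frac{\frac{1}{\frac{1}{4}}}{13} = \left(- \frac{1}{13}\right) 4 = - \frac{4}{13}$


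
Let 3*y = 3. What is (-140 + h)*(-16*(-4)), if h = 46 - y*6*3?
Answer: -7168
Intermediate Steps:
y = 1 (y = (⅓)*3 = 1)
h = 28 (h = 46 - 1*6*3 = 46 - 6*3 = 46 - 1*18 = 46 - 18 = 28)
(-140 + h)*(-16*(-4)) = (-140 + 28)*(-16*(-4)) = -112*64 = -7168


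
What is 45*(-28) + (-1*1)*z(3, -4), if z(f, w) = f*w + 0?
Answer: -1248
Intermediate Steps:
z(f, w) = f*w
45*(-28) + (-1*1)*z(3, -4) = 45*(-28) + (-1*1)*(3*(-4)) = -1260 - 1*(-12) = -1260 + 12 = -1248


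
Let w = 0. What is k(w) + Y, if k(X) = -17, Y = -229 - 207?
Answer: -453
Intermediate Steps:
Y = -436
k(w) + Y = -17 - 436 = -453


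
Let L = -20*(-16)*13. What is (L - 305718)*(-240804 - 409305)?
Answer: 196045569822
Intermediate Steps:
L = 4160 (L = 320*13 = 4160)
(L - 305718)*(-240804 - 409305) = (4160 - 305718)*(-240804 - 409305) = -301558*(-650109) = 196045569822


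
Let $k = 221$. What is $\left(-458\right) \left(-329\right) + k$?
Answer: $150903$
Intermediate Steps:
$\left(-458\right) \left(-329\right) + k = \left(-458\right) \left(-329\right) + 221 = 150682 + 221 = 150903$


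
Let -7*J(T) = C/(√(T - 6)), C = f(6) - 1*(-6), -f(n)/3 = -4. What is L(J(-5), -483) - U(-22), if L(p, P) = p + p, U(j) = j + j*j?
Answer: -462 + 36*I*√11/77 ≈ -462.0 + 1.5506*I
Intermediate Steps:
f(n) = 12 (f(n) = -3*(-4) = 12)
U(j) = j + j²
C = 18 (C = 12 - 1*(-6) = 12 + 6 = 18)
J(T) = -18/(7*√(-6 + T)) (J(T) = -18/(7*(√(T - 6))) = -18/(7*(√(-6 + T))) = -18/(7*√(-6 + T)))
L(p, P) = 2*p
L(J(-5), -483) - U(-22) = 2*(-18/(7*√(-6 - 5))) - (-22)*(1 - 22) = 2*(-(-18)*I*√11/77) - (-22)*(-21) = 2*(-(-18)*I*√11/77) - 1*462 = 2*(18*I*√11/77) - 462 = 36*I*√11/77 - 462 = -462 + 36*I*√11/77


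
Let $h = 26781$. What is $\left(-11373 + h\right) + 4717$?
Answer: $20125$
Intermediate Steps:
$\left(-11373 + h\right) + 4717 = \left(-11373 + 26781\right) + 4717 = 15408 + 4717 = 20125$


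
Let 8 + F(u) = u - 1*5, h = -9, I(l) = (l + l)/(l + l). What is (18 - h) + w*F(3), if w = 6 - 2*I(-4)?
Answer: -13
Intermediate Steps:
I(l) = 1 (I(l) = (2*l)/((2*l)) = (2*l)*(1/(2*l)) = 1)
w = 4 (w = 6 - 2*1 = 6 - 2 = 4)
F(u) = -13 + u (F(u) = -8 + (u - 1*5) = -8 + (u - 5) = -8 + (-5 + u) = -13 + u)
(18 - h) + w*F(3) = (18 - 1*(-9)) + 4*(-13 + 3) = (18 + 9) + 4*(-10) = 27 - 40 = -13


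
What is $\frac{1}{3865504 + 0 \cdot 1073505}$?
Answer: $\frac{1}{3865504} \approx 2.587 \cdot 10^{-7}$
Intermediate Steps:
$\frac{1}{3865504 + 0 \cdot 1073505} = \frac{1}{3865504 + 0} = \frac{1}{3865504}$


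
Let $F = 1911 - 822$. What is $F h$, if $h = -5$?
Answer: $-5445$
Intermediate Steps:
$F = 1089$
$F h = 1089 \left(-5\right) = -5445$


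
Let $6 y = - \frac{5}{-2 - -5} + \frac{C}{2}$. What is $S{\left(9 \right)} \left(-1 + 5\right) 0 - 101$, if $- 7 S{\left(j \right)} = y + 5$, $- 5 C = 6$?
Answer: $-101$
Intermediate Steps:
$C = - \frac{6}{5}$ ($C = \left(- \frac{1}{5}\right) 6 = - \frac{6}{5} \approx -1.2$)
$y = - \frac{17}{45}$ ($y = \frac{- \frac{5}{-2 - -5} - \frac{6}{5 \cdot 2}}{6} = \frac{- \frac{5}{-2 + 5} - \frac{3}{5}}{6} = \frac{- \frac{5}{3} - \frac{3}{5}}{6} = \frac{1}{6} \left(- \frac{34}{15}\right) = - \frac{17}{45} \approx -0.37778$)
$S{\left(j \right)} = - \frac{208}{315}$ ($S{\left(j \right)} = - \frac{- \frac{17}{45} + 5}{7} = \left(- \frac{1}{7}\right) \frac{208}{45} = - \frac{208}{315}$)
$S{\left(9 \right)} \left(-1 + 5\right) 0 - 101 = - \frac{208 \left(-1 + 5\right) 0}{315} - 101 = - \frac{208 \cdot 4 \cdot 0}{315} - 101 = \left(- \frac{208}{315}\right) 0 - 101 = 0 - 101 = -101$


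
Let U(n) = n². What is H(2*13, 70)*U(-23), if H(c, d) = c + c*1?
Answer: 27508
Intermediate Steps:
H(c, d) = 2*c (H(c, d) = c + c = 2*c)
H(2*13, 70)*U(-23) = (2*(2*13))*(-23)² = (2*26)*529 = 52*529 = 27508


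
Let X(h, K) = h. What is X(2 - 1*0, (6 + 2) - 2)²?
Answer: 4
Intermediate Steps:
X(2 - 1*0, (6 + 2) - 2)² = (2 - 1*0)² = (2 + 0)² = 2² = 4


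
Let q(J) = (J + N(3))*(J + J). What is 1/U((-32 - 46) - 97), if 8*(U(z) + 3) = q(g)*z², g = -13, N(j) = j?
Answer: 2/1990619 ≈ 1.0047e-6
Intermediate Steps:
q(J) = 2*J*(3 + J) (q(J) = (J + 3)*(J + J) = (3 + J)*(2*J) = 2*J*(3 + J))
U(z) = -3 + 65*z²/2 (U(z) = -3 + ((2*(-13)*(3 - 13))*z²)/8 = -3 + ((2*(-13)*(-10))*z²)/8 = -3 + (260*z²)/8 = -3 + 65*z²/2)
1/U((-32 - 46) - 97) = 1/(-3 + 65*((-32 - 46) - 97)²/2) = 1/(-3 + 65*(-78 - 97)²/2) = 1/(-3 + (65/2)*(-175)²) = 1/(-3 + (65/2)*30625) = 1/(-3 + 1990625/2) = 1/(1990619/2) = 2/1990619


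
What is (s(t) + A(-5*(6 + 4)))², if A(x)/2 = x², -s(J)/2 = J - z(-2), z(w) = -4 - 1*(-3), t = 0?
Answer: 24980004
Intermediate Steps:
z(w) = -1 (z(w) = -4 + 3 = -1)
s(J) = -2 - 2*J (s(J) = -2*(J - 1*(-1)) = -2*(J + 1) = -2*(1 + J) = -2 - 2*J)
A(x) = 2*x²
(s(t) + A(-5*(6 + 4)))² = ((-2 - 2*0) + 2*(-5*(6 + 4))²)² = ((-2 + 0) + 2*(-5*10)²)² = (-2 + 2*(-50)²)² = (-2 + 2*2500)² = (-2 + 5000)² = 4998² = 24980004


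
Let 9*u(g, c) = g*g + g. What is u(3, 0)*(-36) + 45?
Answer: -3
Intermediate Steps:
u(g, c) = g/9 + g**2/9 (u(g, c) = (g*g + g)/9 = (g**2 + g)/9 = (g + g**2)/9 = g/9 + g**2/9)
u(3, 0)*(-36) + 45 = ((1/9)*3*(1 + 3))*(-36) + 45 = ((1/9)*3*4)*(-36) + 45 = (4/3)*(-36) + 45 = -48 + 45 = -3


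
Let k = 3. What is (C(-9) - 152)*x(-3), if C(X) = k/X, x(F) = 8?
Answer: -3656/3 ≈ -1218.7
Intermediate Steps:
C(X) = 3/X
(C(-9) - 152)*x(-3) = (3/(-9) - 152)*8 = (3*(-⅑) - 152)*8 = (-⅓ - 152)*8 = -457/3*8 = -3656/3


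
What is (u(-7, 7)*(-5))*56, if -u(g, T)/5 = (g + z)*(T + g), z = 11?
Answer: 0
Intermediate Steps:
u(g, T) = -5*(11 + g)*(T + g) (u(g, T) = -5*(g + 11)*(T + g) = -5*(11 + g)*(T + g))
(u(-7, 7)*(-5))*56 = ((-55*7 - 55*(-7) - 5*(-7)**2 - 5*7*(-7))*(-5))*56 = ((-385 + 385 - 5*49 + 245)*(-5))*56 = ((-385 + 385 - 245 + 245)*(-5))*56 = (0*(-5))*56 = 0*56 = 0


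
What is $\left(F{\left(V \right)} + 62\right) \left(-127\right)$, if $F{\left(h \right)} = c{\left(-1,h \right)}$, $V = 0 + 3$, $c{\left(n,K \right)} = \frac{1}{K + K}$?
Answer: $- \frac{47371}{6} \approx -7895.2$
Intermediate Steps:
$c{\left(n,K \right)} = \frac{1}{2 K}$
$V = 3$
$F{\left(h \right)} = \frac{1}{2 h}$
$\left(F{\left(V \right)} + 62\right) \left(-127\right) = \left(\frac{1}{2 \cdot 3} + 62\right) \left(-127\right) = \left(\frac{1}{2} \cdot \frac{1}{3} + 62\right) \left(-127\right) = \left(\frac{1}{6} + 62\right) \left(-127\right) = \frac{373}{6} \left(-127\right) = - \frac{47371}{6}$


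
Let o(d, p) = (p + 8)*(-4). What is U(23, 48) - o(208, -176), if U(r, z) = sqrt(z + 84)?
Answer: -672 + 2*sqrt(33) ≈ -660.51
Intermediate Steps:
U(r, z) = sqrt(84 + z)
o(d, p) = -32 - 4*p (o(d, p) = (8 + p)*(-4) = -32 - 4*p)
U(23, 48) - o(208, -176) = sqrt(84 + 48) - (-32 - 4*(-176)) = sqrt(132) - (-32 + 704) = 2*sqrt(33) - 1*672 = 2*sqrt(33) - 672 = -672 + 2*sqrt(33)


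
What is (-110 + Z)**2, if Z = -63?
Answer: 29929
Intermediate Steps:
(-110 + Z)**2 = (-110 - 63)**2 = (-173)**2 = 29929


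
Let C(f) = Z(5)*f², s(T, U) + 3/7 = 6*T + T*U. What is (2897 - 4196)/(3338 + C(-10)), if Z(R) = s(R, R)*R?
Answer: -9093/214366 ≈ -0.042418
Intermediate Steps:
s(T, U) = -3/7 + 6*T + T*U (s(T, U) = -3/7 + (6*T + T*U) = -3/7 + 6*T + T*U)
Z(R) = R*(-3/7 + R² + 6*R) (Z(R) = (-3/7 + 6*R + R*R)*R = (-3/7 + 6*R + R²)*R = (-3/7 + R² + 6*R)*R = R*(-3/7 + R² + 6*R))
C(f) = 1910*f²/7 (C(f) = ((⅐)*5*(-3 + 7*5² + 42*5))*f² = ((⅐)*5*(-3 + 7*25 + 210))*f² = ((⅐)*5*(-3 + 175 + 210))*f² = ((⅐)*5*382)*f² = 1910*f²/7)
(2897 - 4196)/(3338 + C(-10)) = (2897 - 4196)/(3338 + (1910/7)*(-10)²) = -1299/(3338 + (1910/7)*100) = -1299/(3338 + 191000/7) = -1299/214366/7 = -1299*7/214366 = -9093/214366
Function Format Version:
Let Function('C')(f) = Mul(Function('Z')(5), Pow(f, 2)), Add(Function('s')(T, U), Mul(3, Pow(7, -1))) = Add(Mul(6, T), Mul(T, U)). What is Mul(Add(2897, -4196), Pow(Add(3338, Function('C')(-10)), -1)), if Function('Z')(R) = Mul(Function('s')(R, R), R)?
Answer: Rational(-9093, 214366) ≈ -0.042418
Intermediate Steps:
Function('s')(T, U) = Add(Rational(-3, 7), Mul(6, T), Mul(T, U)) (Function('s')(T, U) = Add(Rational(-3, 7), Add(Mul(6, T), Mul(T, U))) = Add(Rational(-3, 7), Mul(6, T), Mul(T, U)))
Function('Z')(R) = Mul(R, Add(Rational(-3, 7), Pow(R, 2), Mul(6, R))) (Function('Z')(R) = Mul(Add(Rational(-3, 7), Mul(6, R), Mul(R, R)), R) = Mul(Add(Rational(-3, 7), Mul(6, R), Pow(R, 2)), R) = Mul(Add(Rational(-3, 7), Pow(R, 2), Mul(6, R)), R) = Mul(R, Add(Rational(-3, 7), Pow(R, 2), Mul(6, R))))
Function('C')(f) = Mul(Rational(1910, 7), Pow(f, 2)) (Function('C')(f) = Mul(Mul(Rational(1, 7), 5, Add(-3, Mul(7, Pow(5, 2)), Mul(42, 5))), Pow(f, 2)) = Mul(Mul(Rational(1, 7), 5, Add(-3, Mul(7, 25), 210)), Pow(f, 2)) = Mul(Mul(Rational(1, 7), 5, Add(-3, 175, 210)), Pow(f, 2)) = Mul(Mul(Rational(1, 7), 5, 382), Pow(f, 2)) = Mul(Rational(1910, 7), Pow(f, 2)))
Mul(Add(2897, -4196), Pow(Add(3338, Function('C')(-10)), -1)) = Mul(Add(2897, -4196), Pow(Add(3338, Mul(Rational(1910, 7), Pow(-10, 2))), -1)) = Mul(-1299, Pow(Add(3338, Mul(Rational(1910, 7), 100)), -1)) = Mul(-1299, Pow(Add(3338, Rational(191000, 7)), -1)) = Mul(-1299, Pow(Rational(214366, 7), -1)) = Mul(-1299, Rational(7, 214366)) = Rational(-9093, 214366)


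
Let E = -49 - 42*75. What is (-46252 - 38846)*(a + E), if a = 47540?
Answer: -3773330418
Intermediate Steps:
E = -3199 (E = -49 - 3150 = -3199)
(-46252 - 38846)*(a + E) = (-46252 - 38846)*(47540 - 3199) = -85098*44341 = -3773330418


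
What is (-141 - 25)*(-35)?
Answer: 5810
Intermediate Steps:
(-141 - 25)*(-35) = -166*(-35) = 5810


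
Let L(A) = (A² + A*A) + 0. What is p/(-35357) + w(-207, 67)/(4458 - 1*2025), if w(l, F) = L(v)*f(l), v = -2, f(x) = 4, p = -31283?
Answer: 11034709/12289083 ≈ 0.89793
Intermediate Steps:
L(A) = 2*A² (L(A) = (A² + A²) + 0 = 2*A² + 0 = 2*A²)
w(l, F) = 32 (w(l, F) = (2*(-2)²)*4 = (2*4)*4 = 8*4 = 32)
p/(-35357) + w(-207, 67)/(4458 - 1*2025) = -31283/(-35357) + 32/(4458 - 1*2025) = -31283*(-1/35357) + 32/(4458 - 2025) = 4469/5051 + 32/2433 = 11034709/12289083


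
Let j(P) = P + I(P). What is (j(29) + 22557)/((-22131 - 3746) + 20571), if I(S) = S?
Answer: -22615/5306 ≈ -4.2622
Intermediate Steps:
j(P) = 2*P (j(P) = P + P = 2*P)
(j(29) + 22557)/((-22131 - 3746) + 20571) = (2*29 + 22557)/((-22131 - 3746) + 20571) = (58 + 22557)/(-25877 + 20571) = 22615/(-5306) = 22615*(-1/5306) = -22615/5306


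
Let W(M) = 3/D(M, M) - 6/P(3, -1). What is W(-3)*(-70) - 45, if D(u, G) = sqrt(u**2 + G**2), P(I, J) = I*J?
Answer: -185 - 35*sqrt(2) ≈ -234.50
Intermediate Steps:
D(u, G) = sqrt(G**2 + u**2)
W(M) = 2 + 3*sqrt(2)/(2*sqrt(M**2)) (W(M) = 3/(sqrt(M**2 + M**2)) - 6/(3*(-1)) = 3/(sqrt(2*M**2)) - 6/(-3) = 3/((sqrt(2)*sqrt(M**2))) - 6*(-1/3) = 3*(sqrt(2)/(2*sqrt(M**2))) + 2 = 3*sqrt(2)/(2*sqrt(M**2)) + 2 = 2 + 3*sqrt(2)/(2*sqrt(M**2)))
W(-3)*(-70) - 45 = (2 + 3*sqrt(2)/(2*sqrt((-3)**2)))*(-70) - 45 = (2 + 3*sqrt(2)/(2*sqrt(9)))*(-70) - 45 = (2 + (3/2)*sqrt(2)*(1/3))*(-70) - 45 = (2 + sqrt(2)/2)*(-70) - 45 = (-140 - 35*sqrt(2)) - 45 = -185 - 35*sqrt(2)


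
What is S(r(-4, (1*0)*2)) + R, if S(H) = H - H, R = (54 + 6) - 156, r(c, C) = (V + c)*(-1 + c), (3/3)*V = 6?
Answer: -96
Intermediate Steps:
V = 6
r(c, C) = (-1 + c)*(6 + c) (r(c, C) = (6 + c)*(-1 + c) = (-1 + c)*(6 + c))
R = -96 (R = 60 - 156 = -96)
S(H) = 0
S(r(-4, (1*0)*2)) + R = 0 - 96 = -96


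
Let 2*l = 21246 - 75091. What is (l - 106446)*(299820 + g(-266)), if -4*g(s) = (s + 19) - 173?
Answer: -80001094725/2 ≈ -4.0001e+10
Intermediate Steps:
g(s) = 77/2 - s/4 (g(s) = -((s + 19) - 173)/4 = -((19 + s) - 173)/4 = -(-154 + s)/4 = 77/2 - s/4)
l = -53845/2 (l = (21246 - 75091)/2 = (½)*(-53845) = -53845/2 ≈ -26923.)
(l - 106446)*(299820 + g(-266)) = (-53845/2 - 106446)*(299820 + (77/2 - ¼*(-266))) = -266737*(299820 + (77/2 + 133/2))/2 = -266737*(299820 + 105)/2 = -266737/2*299925 = -80001094725/2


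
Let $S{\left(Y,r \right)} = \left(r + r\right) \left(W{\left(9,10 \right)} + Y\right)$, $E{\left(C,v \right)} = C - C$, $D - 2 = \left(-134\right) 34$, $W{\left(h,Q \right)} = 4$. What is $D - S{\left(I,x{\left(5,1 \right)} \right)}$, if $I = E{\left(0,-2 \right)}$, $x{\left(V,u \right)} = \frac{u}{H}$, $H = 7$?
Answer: $- \frac{31886}{7} \approx -4555.1$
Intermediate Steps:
$x{\left(V,u \right)} = \frac{u}{7}$
$D = -4554$ ($D = 2 - 4556 = -4554$)
$E{\left(C,v \right)} = 0$
$I = 0$
$S{\left(Y,r \right)} = 2 r \left(4 + Y\right)$ ($S{\left(Y,r \right)} = \left(r + r\right) \left(4 + Y\right) = 2 r \left(4 + Y\right)$)
$D - S{\left(I,x{\left(5,1 \right)} \right)} = -4554 - 2 \cdot \frac{1}{7} \cdot 1 \left(4 + 0\right) = -4554 - 2 \cdot \frac{1}{7} \cdot 4 = -4554 - \frac{8}{7} = - \frac{31886}{7}$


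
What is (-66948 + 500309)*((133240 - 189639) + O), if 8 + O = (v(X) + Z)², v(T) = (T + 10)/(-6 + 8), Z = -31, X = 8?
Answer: -24234847203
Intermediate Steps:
v(T) = 5 + T/2 (v(T) = (10 + T)/2 = (10 + T)*(½) = 5 + T/2)
O = 476 (O = -8 + ((5 + (½)*8) - 31)² = -8 + ((5 + 4) - 31)² = -8 + (9 - 31)² = -8 + (-22)² = -8 + 484 = 476)
(-66948 + 500309)*((133240 - 189639) + O) = (-66948 + 500309)*((133240 - 189639) + 476) = 433361*(-56399 + 476) = 433361*(-55923) = -24234847203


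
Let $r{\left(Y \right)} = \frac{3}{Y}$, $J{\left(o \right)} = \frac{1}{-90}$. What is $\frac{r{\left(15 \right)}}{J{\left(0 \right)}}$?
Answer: $-18$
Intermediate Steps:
$J{\left(o \right)} = - \frac{1}{90}$
$\frac{r{\left(15 \right)}}{J{\left(0 \right)}} = \frac{3 \cdot \frac{1}{15}}{- \frac{1}{90}} = 3 \cdot \frac{1}{15} \left(-90\right) = \frac{1}{5} \left(-90\right) = -18$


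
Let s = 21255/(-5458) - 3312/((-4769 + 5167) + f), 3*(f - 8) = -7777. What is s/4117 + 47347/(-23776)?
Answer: -3490121332532105/1752107810647712 ≈ -1.9920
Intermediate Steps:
f = -7753/3 (f = 8 + (⅓)*(-7777) = 8 - 7777/3 = -7753/3 ≈ -2584.3)
s = -85180857/35799022 (s = 21255/(-5458) - 3312/((-4769 + 5167) - 7753/3) = 21255*(-1/5458) - 3312/(398 - 7753/3) = -21255/5458 - 3312/(-6559/3) = -21255/5458 - 3312*(-3/6559) = -21255/5458 + 9936/6559 = -85180857/35799022 ≈ -2.3794)
s/4117 + 47347/(-23776) = -85180857/35799022/4117 + 47347/(-23776) = -85180857/35799022*1/4117 + 47347*(-1/23776) = -85180857/147384573574 - 47347/23776 = -3490121332532105/1752107810647712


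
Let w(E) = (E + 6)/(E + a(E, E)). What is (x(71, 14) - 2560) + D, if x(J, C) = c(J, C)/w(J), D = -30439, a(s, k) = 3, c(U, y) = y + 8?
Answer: -230845/7 ≈ -32978.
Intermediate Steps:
c(U, y) = 8 + y
w(E) = (6 + E)/(3 + E) (w(E) = (E + 6)/(E + 3) = (6 + E)/(3 + E))
x(J, C) = (3 + J)*(8 + C)/(6 + J) (x(J, C) = (8 + C)/(((6 + J)/(3 + J))) = (8 + C)*((3 + J)/(6 + J)) = (3 + J)*(8 + C)/(6 + J))
(x(71, 14) - 2560) + D = ((3 + 71)*(8 + 14)/(6 + 71) - 2560) - 30439 = (74*22/77 - 2560) - 30439 = ((1/77)*74*22 - 2560) - 30439 = (148/7 - 2560) - 30439 = -17772/7 - 30439 = -230845/7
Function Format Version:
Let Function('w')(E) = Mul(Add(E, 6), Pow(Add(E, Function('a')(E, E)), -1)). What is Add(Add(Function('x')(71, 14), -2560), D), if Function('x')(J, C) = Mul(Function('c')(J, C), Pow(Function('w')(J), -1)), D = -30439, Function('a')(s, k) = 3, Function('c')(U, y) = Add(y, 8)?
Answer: Rational(-230845, 7) ≈ -32978.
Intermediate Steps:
Function('c')(U, y) = Add(8, y)
Function('w')(E) = Mul(Pow(Add(3, E), -1), Add(6, E)) (Function('w')(E) = Mul(Add(E, 6), Pow(Add(E, 3), -1)) = Mul(Add(6, E), Pow(Add(3, E), -1)) = Mul(Pow(Add(3, E), -1), Add(6, E)))
Function('x')(J, C) = Mul(Pow(Add(6, J), -1), Add(3, J), Add(8, C)) (Function('x')(J, C) = Mul(Add(8, C), Pow(Mul(Pow(Add(3, J), -1), Add(6, J)), -1)) = Mul(Add(8, C), Mul(Pow(Add(6, J), -1), Add(3, J))) = Mul(Pow(Add(6, J), -1), Add(3, J), Add(8, C)))
Add(Add(Function('x')(71, 14), -2560), D) = Add(Add(Mul(Pow(Add(6, 71), -1), Add(3, 71), Add(8, 14)), -2560), -30439) = Add(Add(Mul(Pow(77, -1), 74, 22), -2560), -30439) = Add(Add(Mul(Rational(1, 77), 74, 22), -2560), -30439) = Add(Add(Rational(148, 7), -2560), -30439) = Add(Rational(-17772, 7), -30439) = Rational(-230845, 7)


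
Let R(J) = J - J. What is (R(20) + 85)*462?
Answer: 39270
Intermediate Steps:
R(J) = 0
(R(20) + 85)*462 = (0 + 85)*462 = 85*462 = 39270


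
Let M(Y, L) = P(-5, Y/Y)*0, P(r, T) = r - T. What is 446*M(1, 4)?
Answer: 0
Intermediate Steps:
M(Y, L) = 0 (M(Y, L) = (-5 - Y/Y)*0 = (-5 - 1*1)*0 = (-5 - 1)*0 = -6*0 = 0)
446*M(1, 4) = 446*0 = 0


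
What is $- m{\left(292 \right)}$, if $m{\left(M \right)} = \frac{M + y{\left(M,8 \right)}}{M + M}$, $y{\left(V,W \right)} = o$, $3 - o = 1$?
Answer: $- \frac{147}{292} \approx -0.50342$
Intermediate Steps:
$o = 2$ ($o = 3 - 1 = 2$)
$y{\left(V,W \right)} = 2$
$m{\left(M \right)} = \frac{2 + M}{2 M}$ ($m{\left(M \right)} = \frac{M + 2}{M + M} = \frac{2 + M}{2 M}$)
$- m{\left(292 \right)} = - \frac{2 + 292}{2 \cdot 292} = - \frac{294}{2 \cdot 292} = \left(-1\right) \frac{147}{292} = - \frac{147}{292}$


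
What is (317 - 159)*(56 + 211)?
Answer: 42186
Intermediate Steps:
(317 - 159)*(56 + 211) = 158*267 = 42186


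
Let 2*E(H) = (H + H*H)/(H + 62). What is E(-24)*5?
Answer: 690/19 ≈ 36.316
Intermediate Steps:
E(H) = (H + H²)/(2*(62 + H)) (E(H) = ((H + H*H)/(H + 62))/2 = ((H + H²)/(62 + H))/2 = (H + H²)/(2*(62 + H)))
E(-24)*5 = ((½)*(-24)*(1 - 24)/(62 - 24))*5 = ((½)*(-24)*(-23)/38)*5 = ((½)*(-24)*(1/38)*(-23))*5 = (138/19)*5 = 690/19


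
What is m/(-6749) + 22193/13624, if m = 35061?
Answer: -327890507/91948376 ≈ -3.5660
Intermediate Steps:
m/(-6749) + 22193/13624 = 35061/(-6749) + 22193/13624 = 35061*(-1/6749) + 22193*(1/13624) = -35061/6749 + 22193/13624 = -327890507/91948376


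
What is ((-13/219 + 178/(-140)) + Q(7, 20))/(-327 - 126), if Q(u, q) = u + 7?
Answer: -194219/6944490 ≈ -0.027967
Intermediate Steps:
Q(u, q) = 7 + u
((-13/219 + 178/(-140)) + Q(7, 20))/(-327 - 126) = ((-13/219 + 178/(-140)) + (7 + 7))/(-327 - 126) = ((-13*1/219 + 178*(-1/140)) + 14)/(-453) = ((-13/219 - 89/70) + 14)*(-1/453) = (-20401/15330 + 14)*(-1/453) = (194219/15330)*(-1/453) = -194219/6944490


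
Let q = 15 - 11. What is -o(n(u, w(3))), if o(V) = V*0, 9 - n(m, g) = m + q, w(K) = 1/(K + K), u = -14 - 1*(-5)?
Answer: 0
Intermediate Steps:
q = 4
u = -9 (u = -14 + 5 = -9)
w(K) = 1/(2*K)
n(m, g) = 5 - m (n(m, g) = 9 - (m + 4) = 9 - (4 + m) = 9 + (-4 - m) = 5 - m)
o(V) = 0
-o(n(u, w(3))) = -1*0 = 0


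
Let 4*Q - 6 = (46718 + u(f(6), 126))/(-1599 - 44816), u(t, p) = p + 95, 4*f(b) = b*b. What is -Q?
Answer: -231551/185660 ≈ -1.2472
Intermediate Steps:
f(b) = b²/4 (f(b) = (b*b)/4 = b²/4)
u(t, p) = 95 + p
Q = 231551/185660 (Q = 3/2 + ((46718 + (95 + 126))/(-1599 - 44816))/4 = 3/2 + ((46718 + 221)/(-46415))/4 = 3/2 + (46939*(-1/46415))/4 = 3/2 + (¼)*(-46939/46415) = 3/2 - 46939/185660 = 231551/185660 ≈ 1.2472)
-Q = -1*231551/185660 = -231551/185660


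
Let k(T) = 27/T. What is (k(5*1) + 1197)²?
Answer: 36144144/25 ≈ 1.4458e+6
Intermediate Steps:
(k(5*1) + 1197)² = (27/((5*1)) + 1197)² = (27/5 + 1197)² = (6012/5)² = 36144144/25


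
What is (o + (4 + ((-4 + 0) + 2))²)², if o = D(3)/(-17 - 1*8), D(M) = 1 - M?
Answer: 10404/625 ≈ 16.646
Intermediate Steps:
o = 2/25 (o = (1 - 1*3)/(-17 - 1*8) = (1 - 3)/(-17 - 8) = -2/(-25) = -2*(-1/25) = 2/25 ≈ 0.080000)
(o + (4 + ((-4 + 0) + 2))²)² = (2/25 + (4 + ((-4 + 0) + 2))²)² = (2/25 + (4 + (-4 + 2))²)² = (2/25 + (4 - 2)²)² = (2/25 + 2²)² = (2/25 + 4)² = (102/25)² = 10404/625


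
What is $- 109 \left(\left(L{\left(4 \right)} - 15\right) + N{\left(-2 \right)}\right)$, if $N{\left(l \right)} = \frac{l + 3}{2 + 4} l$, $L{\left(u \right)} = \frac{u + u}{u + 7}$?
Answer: $\frac{52538}{33} \approx 1592.1$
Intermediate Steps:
$L{\left(u \right)} = \frac{2 u}{7 + u}$
$N{\left(l \right)} = l \left(\frac{1}{2} + \frac{l}{6}\right)$ ($N{\left(l \right)} = \frac{3 + l}{6} l = \left(3 + l\right) \frac{1}{6} l = \left(\frac{1}{2} + \frac{l}{6}\right) l = l \left(\frac{1}{2} + \frac{l}{6}\right)$)
$- 109 \left(\left(L{\left(4 \right)} - 15\right) + N{\left(-2 \right)}\right) = - 109 \left(\left(2 \cdot 4 \frac{1}{7 + 4} - 15\right) + \frac{1}{6} \left(-2\right) \left(3 - 2\right)\right) = - 109 \left(\left(2 \cdot 4 \cdot \frac{1}{11} - 15\right) + \frac{1}{6} \left(-2\right) 1\right) = - 109 \left(\left(2 \cdot 4 \cdot \frac{1}{11} - 15\right) - \frac{1}{3}\right) = - 109 \left(\left(\frac{8}{11} - 15\right) - \frac{1}{3}\right) = - 109 \left(- \frac{157}{11} - \frac{1}{3}\right) = \left(-109\right) \left(- \frac{482}{33}\right) = \frac{52538}{33}$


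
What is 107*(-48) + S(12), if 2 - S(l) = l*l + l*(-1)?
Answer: -5266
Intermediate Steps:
S(l) = 2 + l - l² (S(l) = 2 - (l*l + l*(-1)) = 2 - (l² - l) = 2 + (l - l²) = 2 + l - l²)
107*(-48) + S(12) = 107*(-48) + (2 + 12 - 1*12²) = -5136 + (2 + 12 - 1*144) = -5136 + (2 + 12 - 144) = -5136 - 130 = -5266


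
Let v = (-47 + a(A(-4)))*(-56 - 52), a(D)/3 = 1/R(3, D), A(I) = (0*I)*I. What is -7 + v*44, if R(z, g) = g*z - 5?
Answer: 1130941/5 ≈ 2.2619e+5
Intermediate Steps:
A(I) = 0 (A(I) = 0*I = 0)
R(z, g) = -5 + g*z
a(D) = 3/(-5 + 3*D) (a(D) = 3/(-5 + D*3) = 3/(-5 + 3*D))
v = 25704/5 (v = (-47 + 3/(-5 + 3*0))*(-56 - 52) = (-47 + 3/(-5 + 0))*(-108) = (-47 + 3/(-5))*(-108) = (-47 + 3*(-⅕))*(-108) = (-47 - ⅗)*(-108) = -238/5*(-108) = 25704/5 ≈ 5140.8)
-7 + v*44 = -7 + (25704/5)*44 = -7 + 1130976/5 = 1130941/5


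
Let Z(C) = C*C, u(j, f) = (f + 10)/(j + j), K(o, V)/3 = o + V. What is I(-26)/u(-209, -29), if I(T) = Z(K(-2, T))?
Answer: 155232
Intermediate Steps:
K(o, V) = 3*V + 3*o (K(o, V) = 3*(o + V) = 3*(V + o) = 3*V + 3*o)
u(j, f) = (10 + f)/(2*j) (u(j, f) = (10 + f)/((2*j)) = (10 + f)*(1/(2*j)) = (10 + f)/(2*j))
Z(C) = C**2
I(T) = (-6 + 3*T)**2 (I(T) = (3*T + 3*(-2))**2 = (3*T - 6)**2 = (-6 + 3*T)**2)
I(-26)/u(-209, -29) = (9*(-2 - 26)**2)/(((1/2)*(10 - 29)/(-209))) = (9*(-28)**2)/(((1/2)*(-1/209)*(-19))) = (9*784)/(1/22) = 7056*22 = 155232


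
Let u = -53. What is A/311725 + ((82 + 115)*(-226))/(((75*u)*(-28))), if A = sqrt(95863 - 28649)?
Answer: -22261/55650 + sqrt(67214)/311725 ≈ -0.39919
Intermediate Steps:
A = sqrt(67214) ≈ 259.26
A/311725 + ((82 + 115)*(-226))/(((75*u)*(-28))) = sqrt(67214)/311725 + ((82 + 115)*(-226))/(((75*(-53))*(-28))) = sqrt(67214)*(1/311725) + (197*(-226))/((-3975*(-28))) = sqrt(67214)/311725 - 44522/111300 = sqrt(67214)/311725 - 44522*1/111300 = sqrt(67214)/311725 - 22261/55650 = -22261/55650 + sqrt(67214)/311725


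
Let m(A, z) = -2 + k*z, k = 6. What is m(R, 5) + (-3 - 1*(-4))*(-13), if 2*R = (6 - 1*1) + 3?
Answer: 15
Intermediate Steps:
R = 4 (R = ((6 - 1*1) + 3)/2 = ((6 - 1) + 3)/2 = (5 + 3)/2 = (1/2)*8 = 4)
m(A, z) = -2 + 6*z
m(R, 5) + (-3 - 1*(-4))*(-13) = (-2 + 6*5) + (-3 - 1*(-4))*(-13) = (-2 + 30) + (-3 + 4)*(-13) = 28 + 1*(-13) = 28 - 13 = 15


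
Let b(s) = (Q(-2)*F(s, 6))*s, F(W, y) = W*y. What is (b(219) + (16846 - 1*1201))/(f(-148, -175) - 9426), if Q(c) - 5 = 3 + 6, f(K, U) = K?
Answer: -4044369/9574 ≈ -422.43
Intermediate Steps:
Q(c) = 14 (Q(c) = 5 + (3 + 6) = 5 + 9 = 14)
b(s) = 84*s² (b(s) = (14*(s*6))*s = (14*(6*s))*s = (84*s)*s = 84*s²)
(b(219) + (16846 - 1*1201))/(f(-148, -175) - 9426) = (84*219² + (16846 - 1*1201))/(-148 - 9426) = (84*47961 + (16846 - 1201))/(-9574) = (4028724 + 15645)*(-1/9574) = 4044369*(-1/9574) = -4044369/9574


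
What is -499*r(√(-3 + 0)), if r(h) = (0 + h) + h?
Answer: -998*I*√3 ≈ -1728.6*I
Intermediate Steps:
r(h) = 2*h (r(h) = h + h = 2*h)
-499*r(√(-3 + 0)) = -998*√(-3 + 0) = -998*√(-3) = -998*I*√3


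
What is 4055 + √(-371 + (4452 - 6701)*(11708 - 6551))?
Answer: 4055 + 8*I*√181226 ≈ 4055.0 + 3405.7*I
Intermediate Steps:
4055 + √(-371 + (4452 - 6701)*(11708 - 6551)) = 4055 + √(-371 - 2249*5157) = 4055 + √(-371 - 11598093) = 4055 + √(-11598464) = 4055 + 8*I*√181226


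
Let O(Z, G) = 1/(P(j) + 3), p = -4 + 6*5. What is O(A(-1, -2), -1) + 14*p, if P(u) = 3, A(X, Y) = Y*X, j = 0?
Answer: 2185/6 ≈ 364.17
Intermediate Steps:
A(X, Y) = X*Y
p = 26 (p = -4 + 30 = 26)
O(Z, G) = ⅙ (O(Z, G) = 1/(3 + 3) = 1/6 = ⅙)
O(A(-1, -2), -1) + 14*p = ⅙ + 14*26 = ⅙ + 364 = 2185/6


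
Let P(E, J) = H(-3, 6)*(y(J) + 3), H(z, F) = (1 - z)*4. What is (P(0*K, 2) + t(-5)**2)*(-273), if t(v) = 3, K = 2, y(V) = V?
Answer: -24297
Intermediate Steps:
H(z, F) = 4 - 4*z
P(E, J) = 48 + 16*J (P(E, J) = (4 - 4*(-3))*(J + 3) = (4 + 12)*(3 + J) = 16*(3 + J) = 48 + 16*J)
(P(0*K, 2) + t(-5)**2)*(-273) = ((48 + 16*2) + 3**2)*(-273) = ((48 + 32) + 9)*(-273) = (80 + 9)*(-273) = 89*(-273) = -24297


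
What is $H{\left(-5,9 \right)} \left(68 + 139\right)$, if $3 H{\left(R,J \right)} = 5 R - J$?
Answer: $-2346$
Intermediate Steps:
$H{\left(R,J \right)} = - \frac{J}{3} + \frac{5 R}{3}$ ($H{\left(R,J \right)} = \frac{5 R - J}{3} = \frac{- J + 5 R}{3} = - \frac{J}{3} + \frac{5 R}{3}$)
$H{\left(-5,9 \right)} \left(68 + 139\right) = \left(\left(- \frac{1}{3}\right) 9 + \frac{5}{3} \left(-5\right)\right) \left(68 + 139\right) = \left(-3 - \frac{25}{3}\right) 207 = \left(- \frac{34}{3}\right) 207 = -2346$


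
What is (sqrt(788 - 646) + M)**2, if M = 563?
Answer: (563 + sqrt(142))**2 ≈ 3.3053e+5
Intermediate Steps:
(sqrt(788 - 646) + M)**2 = (sqrt(788 - 646) + 563)**2 = (sqrt(142) + 563)**2 = (563 + sqrt(142))**2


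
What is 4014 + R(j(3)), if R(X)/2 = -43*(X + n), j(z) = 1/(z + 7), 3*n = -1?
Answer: 60511/15 ≈ 4034.1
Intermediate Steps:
n = -⅓ (n = (⅓)*(-1) = -⅓ ≈ -0.33333)
j(z) = 1/(7 + z)
R(X) = 86/3 - 86*X (R(X) = 2*(-43*(X - ⅓)) = 2*(-43*(-⅓ + X)) = 2*(43/3 - 43*X) = 86/3 - 86*X)
4014 + R(j(3)) = 4014 + (86/3 - 86/(7 + 3)) = 4014 + (86/3 - 86/10) = 4014 + (86/3 - 86*⅒) = 4014 + (86/3 - 43/5) = 4014 + 301/15 = 60511/15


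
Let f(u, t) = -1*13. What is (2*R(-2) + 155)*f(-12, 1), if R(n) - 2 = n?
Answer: -2015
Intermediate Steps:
R(n) = 2 + n
f(u, t) = -13
(2*R(-2) + 155)*f(-12, 1) = (2*(2 - 2) + 155)*(-13) = (2*0 + 155)*(-13) = (0 + 155)*(-13) = 155*(-13) = -2015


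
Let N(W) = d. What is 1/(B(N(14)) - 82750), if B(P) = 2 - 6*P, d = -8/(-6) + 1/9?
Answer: -3/248270 ≈ -1.2084e-5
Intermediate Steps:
d = 13/9 (d = -8*(-1/6) + 1*(1/9) = 4/3 + 1/9 = 13/9 ≈ 1.4444)
N(W) = 13/9
1/(B(N(14)) - 82750) = 1/((2 - 6*13/9) - 82750) = 1/((2 - 26/3) - 82750) = 1/(-20/3 - 82750) = 1/(-248270/3) = -3/248270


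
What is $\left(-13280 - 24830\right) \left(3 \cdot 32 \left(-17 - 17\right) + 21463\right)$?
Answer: $-693563890$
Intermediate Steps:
$\left(-13280 - 24830\right) \left(3 \cdot 32 \left(-17 - 17\right) + 21463\right) = - 38110 \left(96 \left(-17 - 17\right) + 21463\right) = - 38110 \left(96 \left(-34\right) + 21463\right) = - 38110 \left(-3264 + 21463\right) = \left(-38110\right) 18199 = -693563890$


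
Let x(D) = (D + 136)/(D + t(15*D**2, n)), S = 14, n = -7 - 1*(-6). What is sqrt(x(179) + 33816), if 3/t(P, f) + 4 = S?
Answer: sqrt(108718981734)/1793 ≈ 183.90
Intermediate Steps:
n = -1 (n = -7 + 6 = -1)
t(P, f) = 3/10 (t(P, f) = 3/(-4 + 14) = 3/10)
x(D) = (136 + D)/(3/10 + D) (x(D) = (D + 136)/(D + 3/10) = (136 + D)/(3/10 + D))
sqrt(x(179) + 33816) = sqrt(10*(136 + 179)/(3 + 10*179) + 33816) = sqrt(10*315/(3 + 1790) + 33816) = sqrt(10*315/1793 + 33816) = sqrt(10*(1/1793)*315 + 33816) = sqrt(3150/1793 + 33816) = sqrt(60635238/1793) = sqrt(108718981734)/1793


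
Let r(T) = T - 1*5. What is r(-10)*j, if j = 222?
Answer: -3330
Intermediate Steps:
r(T) = -5 + T (r(T) = T - 5 = -5 + T)
r(-10)*j = (-5 - 10)*222 = -15*222 = -3330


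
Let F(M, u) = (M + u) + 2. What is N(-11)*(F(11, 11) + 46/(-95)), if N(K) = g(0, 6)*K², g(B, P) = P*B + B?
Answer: 0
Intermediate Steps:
F(M, u) = 2 + M + u
g(B, P) = B + B*P (g(B, P) = B*P + B = B + B*P)
N(K) = 0 (N(K) = (0*(1 + 6))*K² = (0*7)*K² = 0*K² = 0)
N(-11)*(F(11, 11) + 46/(-95)) = 0*((2 + 11 + 11) + 46/(-95)) = 0*(24 + 46*(-1/95)) = 0*(24 - 46/95) = 0*(2234/95) = 0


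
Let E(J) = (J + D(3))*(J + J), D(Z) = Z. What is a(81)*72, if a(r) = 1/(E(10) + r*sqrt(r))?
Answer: 72/989 ≈ 0.072801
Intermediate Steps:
E(J) = 2*J*(3 + J) (E(J) = (J + 3)*(J + J) = (3 + J)*(2*J) = 2*J*(3 + J))
a(r) = 1/(260 + r**(3/2)) (a(r) = 1/(2*10*(3 + 10) + r*sqrt(r)) = 1/(2*10*13 + r**(3/2)) = 1/(260 + r**(3/2)))
a(81)*72 = 72/(260 + 81**(3/2)) = 72/(260 + 729) = 72/989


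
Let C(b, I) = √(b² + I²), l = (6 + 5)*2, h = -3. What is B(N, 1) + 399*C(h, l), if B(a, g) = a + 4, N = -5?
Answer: -1 + 399*√493 ≈ 8858.2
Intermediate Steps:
B(a, g) = 4 + a
l = 22 (l = 11*2 = 22)
C(b, I) = √(I² + b²)
B(N, 1) + 399*C(h, l) = (4 - 5) + 399*√(22² + (-3)²) = -1 + 399*√(484 + 9) = -1 + 399*√493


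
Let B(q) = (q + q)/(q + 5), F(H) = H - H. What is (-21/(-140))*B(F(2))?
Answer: 0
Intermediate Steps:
F(H) = 0
B(q) = 2*q/(5 + q) (B(q) = (2*q)/(5 + q) = 2*q/(5 + q))
(-21/(-140))*B(F(2)) = (-21/(-140))*(2*0/(5 + 0)) = (-21*(-1/140))*(2*0/5) = 3*(2*0*(1/5))/20 = (3/20)*0 = 0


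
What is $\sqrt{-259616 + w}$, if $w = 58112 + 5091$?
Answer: $i \sqrt{196413} \approx 443.19 i$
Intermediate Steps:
$w = 63203$
$\sqrt{-259616 + w} = \sqrt{-259616 + 63203} = \sqrt{-196413} = i \sqrt{196413}$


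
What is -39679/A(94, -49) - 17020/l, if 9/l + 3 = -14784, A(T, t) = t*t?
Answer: 67141188181/2401 ≈ 2.7964e+7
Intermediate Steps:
A(T, t) = t²
l = -1/1643 (l = 9/(-3 - 14784) = 9/(-14787) = 9*(-1/14787) = -1/1643 ≈ -0.00060864)
-39679/A(94, -49) - 17020/l = -39679/((-49)²) - 17020/(-1/1643) = -39679/2401 - 17020*(-1643) = -39679*1/2401 + 27963860 = -39679/2401 + 27963860 = 67141188181/2401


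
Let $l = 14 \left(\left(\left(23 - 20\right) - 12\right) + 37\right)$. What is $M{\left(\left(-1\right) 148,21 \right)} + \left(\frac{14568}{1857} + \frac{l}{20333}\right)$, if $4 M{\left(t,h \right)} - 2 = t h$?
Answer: $- \frac{19348295839}{25172254} \approx -768.64$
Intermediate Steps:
$l = 392$ ($l = 14 \left(\left(3 - 12\right) + 37\right) = 14 \left(-9 + 37\right) = 14 \cdot 28 = 392$)
$M{\left(t,h \right)} = \frac{1}{2} + \frac{h t}{4}$ ($M{\left(t,h \right)} = \frac{1}{2} + \frac{t h}{4} = \frac{1}{2} + \frac{h t}{4}$)
$M{\left(\left(-1\right) 148,21 \right)} + \left(\frac{14568}{1857} + \frac{l}{20333}\right) = \left(\frac{1}{2} + \frac{1}{4} \cdot 21 \left(\left(-1\right) 148\right)\right) + \left(\frac{14568}{1857} + \frac{392}{20333}\right) = \left(\frac{1}{2} + \frac{1}{4} \cdot 21 \left(-148\right)\right) + \left(14568 \cdot \frac{1}{1857} + 392 \cdot \frac{1}{20333}\right) = \left(\frac{1}{2} - 777\right) + \left(\frac{4856}{619} + \frac{392}{20333}\right) = - \frac{1553}{2} + \frac{98979696}{12586127} = - \frac{19348295839}{25172254}$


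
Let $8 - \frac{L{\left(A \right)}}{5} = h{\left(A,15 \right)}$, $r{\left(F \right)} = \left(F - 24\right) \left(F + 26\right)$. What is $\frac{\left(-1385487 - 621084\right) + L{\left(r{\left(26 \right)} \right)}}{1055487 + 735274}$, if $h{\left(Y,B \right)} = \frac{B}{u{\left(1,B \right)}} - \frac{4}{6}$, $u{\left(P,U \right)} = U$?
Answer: $- \frac{6019598}{5372283} \approx -1.1205$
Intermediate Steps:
$r{\left(F \right)} = \left(-24 + F\right) \left(26 + F\right)$
$h{\left(Y,B \right)} = \frac{1}{3}$ ($h{\left(Y,B \right)} = \frac{B}{B} - \frac{4}{6} = 1 - \frac{2}{3} = \frac{1}{3}$)
$L{\left(A \right)} = \frac{115}{3}$ ($L{\left(A \right)} = 40 - \frac{5}{3} = \frac{115}{3}$)
$\frac{\left(-1385487 - 621084\right) + L{\left(r{\left(26 \right)} \right)}}{1055487 + 735274} = \frac{\left(-1385487 - 621084\right) + \frac{115}{3}}{1055487 + 735274} = \frac{-2006571 + \frac{115}{3}}{1790761} = \left(- \frac{6019598}{3}\right) \frac{1}{1790761} = - \frac{6019598}{5372283}$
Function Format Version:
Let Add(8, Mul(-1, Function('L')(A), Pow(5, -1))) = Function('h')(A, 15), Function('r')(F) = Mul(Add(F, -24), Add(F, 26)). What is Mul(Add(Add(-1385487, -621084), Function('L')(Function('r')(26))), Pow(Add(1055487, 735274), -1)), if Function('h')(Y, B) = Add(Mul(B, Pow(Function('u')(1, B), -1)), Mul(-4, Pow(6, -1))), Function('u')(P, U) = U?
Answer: Rational(-6019598, 5372283) ≈ -1.1205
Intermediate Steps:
Function('r')(F) = Mul(Add(-24, F), Add(26, F))
Function('h')(Y, B) = Rational(1, 3) (Function('h')(Y, B) = Add(Mul(B, Pow(B, -1)), Mul(-4, Pow(6, -1))) = Add(1, Mul(-4, Rational(1, 6))) = Add(1, Rational(-2, 3)) = Rational(1, 3))
Function('L')(A) = Rational(115, 3) (Function('L')(A) = Add(40, Mul(-5, Rational(1, 3))) = Add(40, Rational(-5, 3)) = Rational(115, 3))
Mul(Add(Add(-1385487, -621084), Function('L')(Function('r')(26))), Pow(Add(1055487, 735274), -1)) = Mul(Add(Add(-1385487, -621084), Rational(115, 3)), Pow(Add(1055487, 735274), -1)) = Mul(Add(-2006571, Rational(115, 3)), Pow(1790761, -1)) = Mul(Rational(-6019598, 3), Rational(1, 1790761)) = Rational(-6019598, 5372283)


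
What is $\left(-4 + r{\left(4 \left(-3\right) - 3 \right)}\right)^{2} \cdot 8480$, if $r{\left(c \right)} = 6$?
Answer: $33920$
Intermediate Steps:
$\left(-4 + r{\left(4 \left(-3\right) - 3 \right)}\right)^{2} \cdot 8480 = \left(-4 + 6\right)^{2} \cdot 8480 = 2^{2} \cdot 8480 = 4 \cdot 8480 = 33920$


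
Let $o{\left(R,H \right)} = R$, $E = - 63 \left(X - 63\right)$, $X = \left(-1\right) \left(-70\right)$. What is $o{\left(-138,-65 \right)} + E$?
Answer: $-579$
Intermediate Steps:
$X = 70$
$E = -441$ ($E = - 63 \left(70 - 63\right) = \left(-63\right) 7 = -441$)
$o{\left(-138,-65 \right)} + E = -138 - 441 = -579$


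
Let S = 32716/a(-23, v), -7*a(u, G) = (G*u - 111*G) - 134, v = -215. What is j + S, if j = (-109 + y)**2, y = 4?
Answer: 78980972/7169 ≈ 11017.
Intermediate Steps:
a(u, G) = 134/7 + 111*G/7 - G*u/7 (a(u, G) = -((G*u - 111*G) - 134)/7 = -((-111*G + G*u) - 134)/7 = -(-134 - 111*G + G*u)/7 = 134/7 + 111*G/7 - G*u/7)
S = -57253/7169 (S = 32716/(134/7 + (111/7)*(-215) - 1/7*(-215)*(-23)) = 32716/(134/7 - 23865/7 - 4945/7) = 32716/(-28676/7) = 32716*(-7/28676) = -57253/7169 ≈ -7.9862)
j = 11025 (j = (-109 + 4)**2 = (-105)**2 = 11025)
j + S = 11025 - 57253/7169 = 78980972/7169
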